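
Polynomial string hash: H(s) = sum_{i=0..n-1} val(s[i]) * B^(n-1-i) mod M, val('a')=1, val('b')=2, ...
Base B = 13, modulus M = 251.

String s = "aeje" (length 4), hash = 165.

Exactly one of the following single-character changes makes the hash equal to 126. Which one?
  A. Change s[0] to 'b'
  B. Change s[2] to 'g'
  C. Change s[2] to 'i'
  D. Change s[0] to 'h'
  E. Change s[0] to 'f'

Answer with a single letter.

Option A: s[0]='a'->'b', delta=(2-1)*13^3 mod 251 = 189, hash=165+189 mod 251 = 103
Option B: s[2]='j'->'g', delta=(7-10)*13^1 mod 251 = 212, hash=165+212 mod 251 = 126 <-- target
Option C: s[2]='j'->'i', delta=(9-10)*13^1 mod 251 = 238, hash=165+238 mod 251 = 152
Option D: s[0]='a'->'h', delta=(8-1)*13^3 mod 251 = 68, hash=165+68 mod 251 = 233
Option E: s[0]='a'->'f', delta=(6-1)*13^3 mod 251 = 192, hash=165+192 mod 251 = 106

Answer: B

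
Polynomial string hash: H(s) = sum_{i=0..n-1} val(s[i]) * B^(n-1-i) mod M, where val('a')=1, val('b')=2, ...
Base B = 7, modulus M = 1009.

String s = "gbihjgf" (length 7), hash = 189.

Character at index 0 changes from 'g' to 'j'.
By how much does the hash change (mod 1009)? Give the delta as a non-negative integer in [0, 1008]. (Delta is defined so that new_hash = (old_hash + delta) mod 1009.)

Answer: 806

Derivation:
Delta formula: (val(new) - val(old)) * B^(n-1-k) mod M
  val('j') - val('g') = 10 - 7 = 3
  B^(n-1-k) = 7^6 mod 1009 = 605
  Delta = 3 * 605 mod 1009 = 806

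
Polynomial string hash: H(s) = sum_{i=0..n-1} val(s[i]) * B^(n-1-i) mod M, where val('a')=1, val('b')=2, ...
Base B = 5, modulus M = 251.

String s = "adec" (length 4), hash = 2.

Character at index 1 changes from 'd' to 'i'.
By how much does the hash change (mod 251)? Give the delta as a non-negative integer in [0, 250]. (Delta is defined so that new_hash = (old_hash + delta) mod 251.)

Delta formula: (val(new) - val(old)) * B^(n-1-k) mod M
  val('i') - val('d') = 9 - 4 = 5
  B^(n-1-k) = 5^2 mod 251 = 25
  Delta = 5 * 25 mod 251 = 125

Answer: 125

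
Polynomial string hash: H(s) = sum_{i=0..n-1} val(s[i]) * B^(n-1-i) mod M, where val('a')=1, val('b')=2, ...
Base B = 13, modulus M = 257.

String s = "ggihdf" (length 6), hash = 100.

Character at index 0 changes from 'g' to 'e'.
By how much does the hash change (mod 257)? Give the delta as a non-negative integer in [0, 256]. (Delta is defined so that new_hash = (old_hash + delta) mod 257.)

Delta formula: (val(new) - val(old)) * B^(n-1-k) mod M
  val('e') - val('g') = 5 - 7 = -2
  B^(n-1-k) = 13^5 mod 257 = 185
  Delta = -2 * 185 mod 257 = 144

Answer: 144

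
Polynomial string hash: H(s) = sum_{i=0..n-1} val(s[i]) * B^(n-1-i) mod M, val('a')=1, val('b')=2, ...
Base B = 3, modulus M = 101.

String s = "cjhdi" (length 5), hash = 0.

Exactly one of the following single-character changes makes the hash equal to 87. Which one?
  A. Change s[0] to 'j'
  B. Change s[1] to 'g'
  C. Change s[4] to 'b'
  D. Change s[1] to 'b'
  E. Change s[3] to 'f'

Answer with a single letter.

Option A: s[0]='c'->'j', delta=(10-3)*3^4 mod 101 = 62, hash=0+62 mod 101 = 62
Option B: s[1]='j'->'g', delta=(7-10)*3^3 mod 101 = 20, hash=0+20 mod 101 = 20
Option C: s[4]='i'->'b', delta=(2-9)*3^0 mod 101 = 94, hash=0+94 mod 101 = 94
Option D: s[1]='j'->'b', delta=(2-10)*3^3 mod 101 = 87, hash=0+87 mod 101 = 87 <-- target
Option E: s[3]='d'->'f', delta=(6-4)*3^1 mod 101 = 6, hash=0+6 mod 101 = 6

Answer: D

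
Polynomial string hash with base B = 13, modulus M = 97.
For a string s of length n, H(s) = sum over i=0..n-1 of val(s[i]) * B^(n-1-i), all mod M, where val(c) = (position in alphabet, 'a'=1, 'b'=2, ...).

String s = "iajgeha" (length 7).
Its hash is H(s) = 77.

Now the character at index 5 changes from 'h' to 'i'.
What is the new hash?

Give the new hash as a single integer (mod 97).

val('h') = 8, val('i') = 9
Position k = 5, exponent = n-1-k = 1
B^1 mod M = 13^1 mod 97 = 13
Delta = (9 - 8) * 13 mod 97 = 13
New hash = (77 + 13) mod 97 = 90

Answer: 90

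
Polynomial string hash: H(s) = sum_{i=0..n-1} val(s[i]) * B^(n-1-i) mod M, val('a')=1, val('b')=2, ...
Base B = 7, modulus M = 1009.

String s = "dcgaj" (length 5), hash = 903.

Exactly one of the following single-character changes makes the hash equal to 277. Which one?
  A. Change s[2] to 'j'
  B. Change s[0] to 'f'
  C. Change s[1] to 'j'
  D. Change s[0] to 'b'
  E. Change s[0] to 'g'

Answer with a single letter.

Answer: C

Derivation:
Option A: s[2]='g'->'j', delta=(10-7)*7^2 mod 1009 = 147, hash=903+147 mod 1009 = 41
Option B: s[0]='d'->'f', delta=(6-4)*7^4 mod 1009 = 766, hash=903+766 mod 1009 = 660
Option C: s[1]='c'->'j', delta=(10-3)*7^3 mod 1009 = 383, hash=903+383 mod 1009 = 277 <-- target
Option D: s[0]='d'->'b', delta=(2-4)*7^4 mod 1009 = 243, hash=903+243 mod 1009 = 137
Option E: s[0]='d'->'g', delta=(7-4)*7^4 mod 1009 = 140, hash=903+140 mod 1009 = 34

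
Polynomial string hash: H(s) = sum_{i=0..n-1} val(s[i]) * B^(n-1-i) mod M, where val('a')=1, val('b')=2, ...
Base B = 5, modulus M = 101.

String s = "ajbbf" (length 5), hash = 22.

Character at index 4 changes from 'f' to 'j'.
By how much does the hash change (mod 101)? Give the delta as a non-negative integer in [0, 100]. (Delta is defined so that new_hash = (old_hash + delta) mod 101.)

Answer: 4

Derivation:
Delta formula: (val(new) - val(old)) * B^(n-1-k) mod M
  val('j') - val('f') = 10 - 6 = 4
  B^(n-1-k) = 5^0 mod 101 = 1
  Delta = 4 * 1 mod 101 = 4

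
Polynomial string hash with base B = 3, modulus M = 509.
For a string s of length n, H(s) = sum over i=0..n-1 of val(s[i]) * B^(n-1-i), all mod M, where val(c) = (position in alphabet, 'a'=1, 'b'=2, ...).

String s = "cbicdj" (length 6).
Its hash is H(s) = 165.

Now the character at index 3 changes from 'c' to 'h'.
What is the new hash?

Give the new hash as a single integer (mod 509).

val('c') = 3, val('h') = 8
Position k = 3, exponent = n-1-k = 2
B^2 mod M = 3^2 mod 509 = 9
Delta = (8 - 3) * 9 mod 509 = 45
New hash = (165 + 45) mod 509 = 210

Answer: 210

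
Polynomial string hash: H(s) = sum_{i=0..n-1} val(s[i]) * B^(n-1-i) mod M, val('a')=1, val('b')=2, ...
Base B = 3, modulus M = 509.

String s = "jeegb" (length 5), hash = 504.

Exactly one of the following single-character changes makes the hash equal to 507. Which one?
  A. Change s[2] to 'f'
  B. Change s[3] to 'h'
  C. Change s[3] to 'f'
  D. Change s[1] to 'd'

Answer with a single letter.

Answer: B

Derivation:
Option A: s[2]='e'->'f', delta=(6-5)*3^2 mod 509 = 9, hash=504+9 mod 509 = 4
Option B: s[3]='g'->'h', delta=(8-7)*3^1 mod 509 = 3, hash=504+3 mod 509 = 507 <-- target
Option C: s[3]='g'->'f', delta=(6-7)*3^1 mod 509 = 506, hash=504+506 mod 509 = 501
Option D: s[1]='e'->'d', delta=(4-5)*3^3 mod 509 = 482, hash=504+482 mod 509 = 477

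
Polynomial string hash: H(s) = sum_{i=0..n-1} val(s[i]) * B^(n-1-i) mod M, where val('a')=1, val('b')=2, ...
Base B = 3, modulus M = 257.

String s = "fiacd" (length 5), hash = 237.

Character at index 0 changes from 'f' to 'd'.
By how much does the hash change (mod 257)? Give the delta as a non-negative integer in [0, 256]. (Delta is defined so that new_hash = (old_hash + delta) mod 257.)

Answer: 95

Derivation:
Delta formula: (val(new) - val(old)) * B^(n-1-k) mod M
  val('d') - val('f') = 4 - 6 = -2
  B^(n-1-k) = 3^4 mod 257 = 81
  Delta = -2 * 81 mod 257 = 95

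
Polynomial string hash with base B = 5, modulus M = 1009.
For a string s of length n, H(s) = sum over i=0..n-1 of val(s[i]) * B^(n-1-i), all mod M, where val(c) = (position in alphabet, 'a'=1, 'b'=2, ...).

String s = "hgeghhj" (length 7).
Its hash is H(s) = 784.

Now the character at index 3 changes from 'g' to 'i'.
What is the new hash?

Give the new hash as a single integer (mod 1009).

val('g') = 7, val('i') = 9
Position k = 3, exponent = n-1-k = 3
B^3 mod M = 5^3 mod 1009 = 125
Delta = (9 - 7) * 125 mod 1009 = 250
New hash = (784 + 250) mod 1009 = 25

Answer: 25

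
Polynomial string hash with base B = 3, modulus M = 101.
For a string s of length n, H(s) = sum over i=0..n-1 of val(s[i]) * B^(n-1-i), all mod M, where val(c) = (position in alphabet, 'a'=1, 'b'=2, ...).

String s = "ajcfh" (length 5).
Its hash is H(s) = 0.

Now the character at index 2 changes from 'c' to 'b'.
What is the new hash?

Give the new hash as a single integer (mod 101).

Answer: 92

Derivation:
val('c') = 3, val('b') = 2
Position k = 2, exponent = n-1-k = 2
B^2 mod M = 3^2 mod 101 = 9
Delta = (2 - 3) * 9 mod 101 = 92
New hash = (0 + 92) mod 101 = 92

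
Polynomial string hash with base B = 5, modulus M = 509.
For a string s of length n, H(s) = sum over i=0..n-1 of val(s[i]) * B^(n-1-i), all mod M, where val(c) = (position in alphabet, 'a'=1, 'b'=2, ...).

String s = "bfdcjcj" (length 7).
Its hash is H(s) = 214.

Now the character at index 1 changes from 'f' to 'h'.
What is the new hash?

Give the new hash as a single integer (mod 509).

Answer: 356

Derivation:
val('f') = 6, val('h') = 8
Position k = 1, exponent = n-1-k = 5
B^5 mod M = 5^5 mod 509 = 71
Delta = (8 - 6) * 71 mod 509 = 142
New hash = (214 + 142) mod 509 = 356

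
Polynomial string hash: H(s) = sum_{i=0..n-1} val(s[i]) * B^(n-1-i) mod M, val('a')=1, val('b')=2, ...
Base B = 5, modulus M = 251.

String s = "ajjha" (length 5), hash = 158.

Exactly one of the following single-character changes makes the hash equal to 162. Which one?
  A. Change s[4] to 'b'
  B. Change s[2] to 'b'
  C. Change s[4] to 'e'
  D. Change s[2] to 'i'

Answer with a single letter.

Answer: C

Derivation:
Option A: s[4]='a'->'b', delta=(2-1)*5^0 mod 251 = 1, hash=158+1 mod 251 = 159
Option B: s[2]='j'->'b', delta=(2-10)*5^2 mod 251 = 51, hash=158+51 mod 251 = 209
Option C: s[4]='a'->'e', delta=(5-1)*5^0 mod 251 = 4, hash=158+4 mod 251 = 162 <-- target
Option D: s[2]='j'->'i', delta=(9-10)*5^2 mod 251 = 226, hash=158+226 mod 251 = 133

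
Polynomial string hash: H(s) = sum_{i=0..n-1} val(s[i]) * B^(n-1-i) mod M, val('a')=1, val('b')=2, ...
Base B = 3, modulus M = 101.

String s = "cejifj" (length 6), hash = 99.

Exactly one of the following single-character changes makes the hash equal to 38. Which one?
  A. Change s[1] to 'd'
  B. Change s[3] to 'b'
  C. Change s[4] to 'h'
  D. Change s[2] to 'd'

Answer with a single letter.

Answer: D

Derivation:
Option A: s[1]='e'->'d', delta=(4-5)*3^4 mod 101 = 20, hash=99+20 mod 101 = 18
Option B: s[3]='i'->'b', delta=(2-9)*3^2 mod 101 = 38, hash=99+38 mod 101 = 36
Option C: s[4]='f'->'h', delta=(8-6)*3^1 mod 101 = 6, hash=99+6 mod 101 = 4
Option D: s[2]='j'->'d', delta=(4-10)*3^3 mod 101 = 40, hash=99+40 mod 101 = 38 <-- target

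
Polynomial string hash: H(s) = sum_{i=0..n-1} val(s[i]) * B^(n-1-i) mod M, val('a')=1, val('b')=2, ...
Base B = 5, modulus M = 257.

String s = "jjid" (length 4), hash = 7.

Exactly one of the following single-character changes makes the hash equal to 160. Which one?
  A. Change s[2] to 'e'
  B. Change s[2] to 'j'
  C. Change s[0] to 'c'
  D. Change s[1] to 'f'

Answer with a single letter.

Answer: C

Derivation:
Option A: s[2]='i'->'e', delta=(5-9)*5^1 mod 257 = 237, hash=7+237 mod 257 = 244
Option B: s[2]='i'->'j', delta=(10-9)*5^1 mod 257 = 5, hash=7+5 mod 257 = 12
Option C: s[0]='j'->'c', delta=(3-10)*5^3 mod 257 = 153, hash=7+153 mod 257 = 160 <-- target
Option D: s[1]='j'->'f', delta=(6-10)*5^2 mod 257 = 157, hash=7+157 mod 257 = 164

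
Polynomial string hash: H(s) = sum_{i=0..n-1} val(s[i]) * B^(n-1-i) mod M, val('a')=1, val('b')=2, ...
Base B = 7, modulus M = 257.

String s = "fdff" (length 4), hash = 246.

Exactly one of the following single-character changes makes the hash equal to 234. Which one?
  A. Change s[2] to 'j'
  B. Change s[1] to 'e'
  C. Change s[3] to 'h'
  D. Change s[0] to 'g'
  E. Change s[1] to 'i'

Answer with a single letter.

Answer: E

Derivation:
Option A: s[2]='f'->'j', delta=(10-6)*7^1 mod 257 = 28, hash=246+28 mod 257 = 17
Option B: s[1]='d'->'e', delta=(5-4)*7^2 mod 257 = 49, hash=246+49 mod 257 = 38
Option C: s[3]='f'->'h', delta=(8-6)*7^0 mod 257 = 2, hash=246+2 mod 257 = 248
Option D: s[0]='f'->'g', delta=(7-6)*7^3 mod 257 = 86, hash=246+86 mod 257 = 75
Option E: s[1]='d'->'i', delta=(9-4)*7^2 mod 257 = 245, hash=246+245 mod 257 = 234 <-- target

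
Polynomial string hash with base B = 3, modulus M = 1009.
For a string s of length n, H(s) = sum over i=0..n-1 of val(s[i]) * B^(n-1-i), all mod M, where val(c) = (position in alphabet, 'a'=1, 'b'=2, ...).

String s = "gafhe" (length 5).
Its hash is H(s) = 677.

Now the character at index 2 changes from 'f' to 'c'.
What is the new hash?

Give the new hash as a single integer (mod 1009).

Answer: 650

Derivation:
val('f') = 6, val('c') = 3
Position k = 2, exponent = n-1-k = 2
B^2 mod M = 3^2 mod 1009 = 9
Delta = (3 - 6) * 9 mod 1009 = 982
New hash = (677 + 982) mod 1009 = 650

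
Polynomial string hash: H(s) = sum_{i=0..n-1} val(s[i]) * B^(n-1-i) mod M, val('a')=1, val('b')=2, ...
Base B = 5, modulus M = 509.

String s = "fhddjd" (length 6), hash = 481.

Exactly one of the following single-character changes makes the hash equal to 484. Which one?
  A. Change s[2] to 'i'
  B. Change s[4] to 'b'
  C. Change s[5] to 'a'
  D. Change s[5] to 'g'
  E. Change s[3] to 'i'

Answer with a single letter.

Answer: D

Derivation:
Option A: s[2]='d'->'i', delta=(9-4)*5^3 mod 509 = 116, hash=481+116 mod 509 = 88
Option B: s[4]='j'->'b', delta=(2-10)*5^1 mod 509 = 469, hash=481+469 mod 509 = 441
Option C: s[5]='d'->'a', delta=(1-4)*5^0 mod 509 = 506, hash=481+506 mod 509 = 478
Option D: s[5]='d'->'g', delta=(7-4)*5^0 mod 509 = 3, hash=481+3 mod 509 = 484 <-- target
Option E: s[3]='d'->'i', delta=(9-4)*5^2 mod 509 = 125, hash=481+125 mod 509 = 97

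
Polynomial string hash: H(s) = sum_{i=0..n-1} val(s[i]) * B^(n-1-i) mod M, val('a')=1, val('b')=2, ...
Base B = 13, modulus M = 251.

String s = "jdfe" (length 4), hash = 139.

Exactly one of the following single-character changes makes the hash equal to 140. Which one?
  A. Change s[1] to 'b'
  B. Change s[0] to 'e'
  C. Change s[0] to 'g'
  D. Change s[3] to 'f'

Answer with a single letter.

Option A: s[1]='d'->'b', delta=(2-4)*13^2 mod 251 = 164, hash=139+164 mod 251 = 52
Option B: s[0]='j'->'e', delta=(5-10)*13^3 mod 251 = 59, hash=139+59 mod 251 = 198
Option C: s[0]='j'->'g', delta=(7-10)*13^3 mod 251 = 186, hash=139+186 mod 251 = 74
Option D: s[3]='e'->'f', delta=(6-5)*13^0 mod 251 = 1, hash=139+1 mod 251 = 140 <-- target

Answer: D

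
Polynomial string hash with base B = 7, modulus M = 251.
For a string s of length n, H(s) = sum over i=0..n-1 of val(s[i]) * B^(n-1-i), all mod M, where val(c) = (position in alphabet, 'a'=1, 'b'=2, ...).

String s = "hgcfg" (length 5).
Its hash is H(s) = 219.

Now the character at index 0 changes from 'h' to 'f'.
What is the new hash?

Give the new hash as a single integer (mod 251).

Answer: 186

Derivation:
val('h') = 8, val('f') = 6
Position k = 0, exponent = n-1-k = 4
B^4 mod M = 7^4 mod 251 = 142
Delta = (6 - 8) * 142 mod 251 = 218
New hash = (219 + 218) mod 251 = 186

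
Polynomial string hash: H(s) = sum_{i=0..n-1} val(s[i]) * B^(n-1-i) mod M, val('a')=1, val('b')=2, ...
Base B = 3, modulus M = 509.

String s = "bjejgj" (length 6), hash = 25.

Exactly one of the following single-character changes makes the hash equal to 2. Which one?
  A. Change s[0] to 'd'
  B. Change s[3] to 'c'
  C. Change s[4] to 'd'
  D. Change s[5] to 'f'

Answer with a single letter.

Option A: s[0]='b'->'d', delta=(4-2)*3^5 mod 509 = 486, hash=25+486 mod 509 = 2 <-- target
Option B: s[3]='j'->'c', delta=(3-10)*3^2 mod 509 = 446, hash=25+446 mod 509 = 471
Option C: s[4]='g'->'d', delta=(4-7)*3^1 mod 509 = 500, hash=25+500 mod 509 = 16
Option D: s[5]='j'->'f', delta=(6-10)*3^0 mod 509 = 505, hash=25+505 mod 509 = 21

Answer: A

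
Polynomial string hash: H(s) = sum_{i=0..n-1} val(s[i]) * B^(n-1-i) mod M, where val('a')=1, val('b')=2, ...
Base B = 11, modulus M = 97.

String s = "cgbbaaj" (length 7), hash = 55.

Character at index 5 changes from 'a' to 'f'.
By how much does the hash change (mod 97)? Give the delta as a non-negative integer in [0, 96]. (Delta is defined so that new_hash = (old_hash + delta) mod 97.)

Delta formula: (val(new) - val(old)) * B^(n-1-k) mod M
  val('f') - val('a') = 6 - 1 = 5
  B^(n-1-k) = 11^1 mod 97 = 11
  Delta = 5 * 11 mod 97 = 55

Answer: 55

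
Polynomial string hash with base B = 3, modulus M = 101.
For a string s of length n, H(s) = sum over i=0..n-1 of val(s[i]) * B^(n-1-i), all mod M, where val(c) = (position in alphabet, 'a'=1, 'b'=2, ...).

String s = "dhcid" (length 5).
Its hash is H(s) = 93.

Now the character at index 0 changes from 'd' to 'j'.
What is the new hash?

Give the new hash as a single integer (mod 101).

val('d') = 4, val('j') = 10
Position k = 0, exponent = n-1-k = 4
B^4 mod M = 3^4 mod 101 = 81
Delta = (10 - 4) * 81 mod 101 = 82
New hash = (93 + 82) mod 101 = 74

Answer: 74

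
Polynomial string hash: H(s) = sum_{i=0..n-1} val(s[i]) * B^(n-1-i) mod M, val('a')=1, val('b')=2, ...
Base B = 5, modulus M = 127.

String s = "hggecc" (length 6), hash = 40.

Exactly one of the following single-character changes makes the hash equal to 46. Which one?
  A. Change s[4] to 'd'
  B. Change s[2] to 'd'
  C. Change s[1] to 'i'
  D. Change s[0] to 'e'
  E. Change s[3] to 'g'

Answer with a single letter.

Option A: s[4]='c'->'d', delta=(4-3)*5^1 mod 127 = 5, hash=40+5 mod 127 = 45
Option B: s[2]='g'->'d', delta=(4-7)*5^3 mod 127 = 6, hash=40+6 mod 127 = 46 <-- target
Option C: s[1]='g'->'i', delta=(9-7)*5^4 mod 127 = 107, hash=40+107 mod 127 = 20
Option D: s[0]='h'->'e', delta=(5-8)*5^5 mod 127 = 23, hash=40+23 mod 127 = 63
Option E: s[3]='e'->'g', delta=(7-5)*5^2 mod 127 = 50, hash=40+50 mod 127 = 90

Answer: B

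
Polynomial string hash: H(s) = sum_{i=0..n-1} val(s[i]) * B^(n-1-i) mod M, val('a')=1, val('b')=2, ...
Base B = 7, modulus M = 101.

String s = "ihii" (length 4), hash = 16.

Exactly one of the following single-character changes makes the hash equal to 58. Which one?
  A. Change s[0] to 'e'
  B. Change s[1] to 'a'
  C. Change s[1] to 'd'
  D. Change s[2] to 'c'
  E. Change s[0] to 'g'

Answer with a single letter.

Option A: s[0]='i'->'e', delta=(5-9)*7^3 mod 101 = 42, hash=16+42 mod 101 = 58 <-- target
Option B: s[1]='h'->'a', delta=(1-8)*7^2 mod 101 = 61, hash=16+61 mod 101 = 77
Option C: s[1]='h'->'d', delta=(4-8)*7^2 mod 101 = 6, hash=16+6 mod 101 = 22
Option D: s[2]='i'->'c', delta=(3-9)*7^1 mod 101 = 59, hash=16+59 mod 101 = 75
Option E: s[0]='i'->'g', delta=(7-9)*7^3 mod 101 = 21, hash=16+21 mod 101 = 37

Answer: A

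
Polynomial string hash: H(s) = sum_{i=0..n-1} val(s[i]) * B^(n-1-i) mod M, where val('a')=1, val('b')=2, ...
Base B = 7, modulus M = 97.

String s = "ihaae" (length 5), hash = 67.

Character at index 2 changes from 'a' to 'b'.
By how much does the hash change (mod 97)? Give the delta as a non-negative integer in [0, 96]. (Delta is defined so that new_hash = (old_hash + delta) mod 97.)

Answer: 49

Derivation:
Delta formula: (val(new) - val(old)) * B^(n-1-k) mod M
  val('b') - val('a') = 2 - 1 = 1
  B^(n-1-k) = 7^2 mod 97 = 49
  Delta = 1 * 49 mod 97 = 49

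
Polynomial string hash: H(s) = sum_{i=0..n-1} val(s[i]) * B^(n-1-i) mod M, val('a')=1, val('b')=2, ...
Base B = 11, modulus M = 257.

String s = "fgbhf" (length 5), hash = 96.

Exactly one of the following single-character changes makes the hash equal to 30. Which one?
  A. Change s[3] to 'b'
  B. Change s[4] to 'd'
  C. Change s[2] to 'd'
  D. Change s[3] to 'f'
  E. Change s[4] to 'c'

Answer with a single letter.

Answer: A

Derivation:
Option A: s[3]='h'->'b', delta=(2-8)*11^1 mod 257 = 191, hash=96+191 mod 257 = 30 <-- target
Option B: s[4]='f'->'d', delta=(4-6)*11^0 mod 257 = 255, hash=96+255 mod 257 = 94
Option C: s[2]='b'->'d', delta=(4-2)*11^2 mod 257 = 242, hash=96+242 mod 257 = 81
Option D: s[3]='h'->'f', delta=(6-8)*11^1 mod 257 = 235, hash=96+235 mod 257 = 74
Option E: s[4]='f'->'c', delta=(3-6)*11^0 mod 257 = 254, hash=96+254 mod 257 = 93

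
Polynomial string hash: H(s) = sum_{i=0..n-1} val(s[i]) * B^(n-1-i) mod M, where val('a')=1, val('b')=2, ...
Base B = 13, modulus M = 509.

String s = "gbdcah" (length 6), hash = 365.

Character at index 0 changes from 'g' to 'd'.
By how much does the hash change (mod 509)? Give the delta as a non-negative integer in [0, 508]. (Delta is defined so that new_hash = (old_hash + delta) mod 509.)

Delta formula: (val(new) - val(old)) * B^(n-1-k) mod M
  val('d') - val('g') = 4 - 7 = -3
  B^(n-1-k) = 13^5 mod 509 = 232
  Delta = -3 * 232 mod 509 = 322

Answer: 322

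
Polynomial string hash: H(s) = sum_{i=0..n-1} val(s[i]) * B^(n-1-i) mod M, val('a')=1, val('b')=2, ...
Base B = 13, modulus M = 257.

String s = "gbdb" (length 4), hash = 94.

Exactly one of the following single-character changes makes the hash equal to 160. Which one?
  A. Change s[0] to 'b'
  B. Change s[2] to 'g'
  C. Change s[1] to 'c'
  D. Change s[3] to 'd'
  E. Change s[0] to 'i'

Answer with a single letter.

Answer: A

Derivation:
Option A: s[0]='g'->'b', delta=(2-7)*13^3 mod 257 = 66, hash=94+66 mod 257 = 160 <-- target
Option B: s[2]='d'->'g', delta=(7-4)*13^1 mod 257 = 39, hash=94+39 mod 257 = 133
Option C: s[1]='b'->'c', delta=(3-2)*13^2 mod 257 = 169, hash=94+169 mod 257 = 6
Option D: s[3]='b'->'d', delta=(4-2)*13^0 mod 257 = 2, hash=94+2 mod 257 = 96
Option E: s[0]='g'->'i', delta=(9-7)*13^3 mod 257 = 25, hash=94+25 mod 257 = 119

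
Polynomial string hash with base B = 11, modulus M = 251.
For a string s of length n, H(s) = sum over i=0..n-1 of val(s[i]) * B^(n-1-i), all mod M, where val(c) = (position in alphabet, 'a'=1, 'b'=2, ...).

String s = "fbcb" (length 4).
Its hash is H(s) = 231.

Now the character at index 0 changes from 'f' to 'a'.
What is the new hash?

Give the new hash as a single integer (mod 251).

Answer: 102

Derivation:
val('f') = 6, val('a') = 1
Position k = 0, exponent = n-1-k = 3
B^3 mod M = 11^3 mod 251 = 76
Delta = (1 - 6) * 76 mod 251 = 122
New hash = (231 + 122) mod 251 = 102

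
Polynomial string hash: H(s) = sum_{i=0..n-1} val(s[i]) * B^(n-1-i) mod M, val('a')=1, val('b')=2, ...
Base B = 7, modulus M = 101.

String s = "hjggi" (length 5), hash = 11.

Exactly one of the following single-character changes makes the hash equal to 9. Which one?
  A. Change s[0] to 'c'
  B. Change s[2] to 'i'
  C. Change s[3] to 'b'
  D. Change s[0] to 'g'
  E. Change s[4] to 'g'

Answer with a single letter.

Option A: s[0]='h'->'c', delta=(3-8)*7^4 mod 101 = 14, hash=11+14 mod 101 = 25
Option B: s[2]='g'->'i', delta=(9-7)*7^2 mod 101 = 98, hash=11+98 mod 101 = 8
Option C: s[3]='g'->'b', delta=(2-7)*7^1 mod 101 = 66, hash=11+66 mod 101 = 77
Option D: s[0]='h'->'g', delta=(7-8)*7^4 mod 101 = 23, hash=11+23 mod 101 = 34
Option E: s[4]='i'->'g', delta=(7-9)*7^0 mod 101 = 99, hash=11+99 mod 101 = 9 <-- target

Answer: E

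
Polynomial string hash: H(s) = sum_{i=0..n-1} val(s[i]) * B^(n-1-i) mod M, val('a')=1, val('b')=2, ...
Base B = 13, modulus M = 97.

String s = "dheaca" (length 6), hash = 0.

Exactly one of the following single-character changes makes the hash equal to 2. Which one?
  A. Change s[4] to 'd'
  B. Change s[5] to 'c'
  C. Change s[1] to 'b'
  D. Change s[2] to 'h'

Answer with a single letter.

Answer: B

Derivation:
Option A: s[4]='c'->'d', delta=(4-3)*13^1 mod 97 = 13, hash=0+13 mod 97 = 13
Option B: s[5]='a'->'c', delta=(3-1)*13^0 mod 97 = 2, hash=0+2 mod 97 = 2 <-- target
Option C: s[1]='h'->'b', delta=(2-8)*13^4 mod 97 = 33, hash=0+33 mod 97 = 33
Option D: s[2]='e'->'h', delta=(8-5)*13^3 mod 97 = 92, hash=0+92 mod 97 = 92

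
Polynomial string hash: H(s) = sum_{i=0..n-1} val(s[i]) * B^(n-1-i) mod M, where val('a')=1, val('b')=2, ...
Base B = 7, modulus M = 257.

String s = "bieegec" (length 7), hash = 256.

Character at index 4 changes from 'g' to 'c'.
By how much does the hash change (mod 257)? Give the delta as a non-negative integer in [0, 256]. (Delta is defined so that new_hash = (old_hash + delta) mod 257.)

Delta formula: (val(new) - val(old)) * B^(n-1-k) mod M
  val('c') - val('g') = 3 - 7 = -4
  B^(n-1-k) = 7^2 mod 257 = 49
  Delta = -4 * 49 mod 257 = 61

Answer: 61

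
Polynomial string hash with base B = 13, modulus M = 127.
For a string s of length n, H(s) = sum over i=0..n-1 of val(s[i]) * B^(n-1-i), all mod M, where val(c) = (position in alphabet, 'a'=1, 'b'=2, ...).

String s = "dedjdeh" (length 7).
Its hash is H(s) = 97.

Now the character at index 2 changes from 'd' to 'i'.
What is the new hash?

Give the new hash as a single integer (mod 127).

Answer: 27

Derivation:
val('d') = 4, val('i') = 9
Position k = 2, exponent = n-1-k = 4
B^4 mod M = 13^4 mod 127 = 113
Delta = (9 - 4) * 113 mod 127 = 57
New hash = (97 + 57) mod 127 = 27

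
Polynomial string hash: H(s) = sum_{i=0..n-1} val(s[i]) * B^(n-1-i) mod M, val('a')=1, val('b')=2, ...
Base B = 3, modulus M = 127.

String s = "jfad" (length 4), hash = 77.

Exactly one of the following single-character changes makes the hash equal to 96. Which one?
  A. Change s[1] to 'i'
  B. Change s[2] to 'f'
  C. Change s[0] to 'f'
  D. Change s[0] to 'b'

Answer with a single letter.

Option A: s[1]='f'->'i', delta=(9-6)*3^2 mod 127 = 27, hash=77+27 mod 127 = 104
Option B: s[2]='a'->'f', delta=(6-1)*3^1 mod 127 = 15, hash=77+15 mod 127 = 92
Option C: s[0]='j'->'f', delta=(6-10)*3^3 mod 127 = 19, hash=77+19 mod 127 = 96 <-- target
Option D: s[0]='j'->'b', delta=(2-10)*3^3 mod 127 = 38, hash=77+38 mod 127 = 115

Answer: C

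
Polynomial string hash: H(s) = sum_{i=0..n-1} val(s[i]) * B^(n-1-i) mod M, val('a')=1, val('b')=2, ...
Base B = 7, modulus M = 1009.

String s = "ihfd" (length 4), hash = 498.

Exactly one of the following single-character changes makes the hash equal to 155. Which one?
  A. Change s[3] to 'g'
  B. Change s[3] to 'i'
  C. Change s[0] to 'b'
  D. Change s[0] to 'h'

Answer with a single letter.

Answer: D

Derivation:
Option A: s[3]='d'->'g', delta=(7-4)*7^0 mod 1009 = 3, hash=498+3 mod 1009 = 501
Option B: s[3]='d'->'i', delta=(9-4)*7^0 mod 1009 = 5, hash=498+5 mod 1009 = 503
Option C: s[0]='i'->'b', delta=(2-9)*7^3 mod 1009 = 626, hash=498+626 mod 1009 = 115
Option D: s[0]='i'->'h', delta=(8-9)*7^3 mod 1009 = 666, hash=498+666 mod 1009 = 155 <-- target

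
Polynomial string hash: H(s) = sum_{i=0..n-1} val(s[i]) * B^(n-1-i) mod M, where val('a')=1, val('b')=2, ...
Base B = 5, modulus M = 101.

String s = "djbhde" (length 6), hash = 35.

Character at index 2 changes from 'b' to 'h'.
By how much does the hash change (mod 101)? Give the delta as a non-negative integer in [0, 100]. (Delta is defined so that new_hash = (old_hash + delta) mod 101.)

Answer: 43

Derivation:
Delta formula: (val(new) - val(old)) * B^(n-1-k) mod M
  val('h') - val('b') = 8 - 2 = 6
  B^(n-1-k) = 5^3 mod 101 = 24
  Delta = 6 * 24 mod 101 = 43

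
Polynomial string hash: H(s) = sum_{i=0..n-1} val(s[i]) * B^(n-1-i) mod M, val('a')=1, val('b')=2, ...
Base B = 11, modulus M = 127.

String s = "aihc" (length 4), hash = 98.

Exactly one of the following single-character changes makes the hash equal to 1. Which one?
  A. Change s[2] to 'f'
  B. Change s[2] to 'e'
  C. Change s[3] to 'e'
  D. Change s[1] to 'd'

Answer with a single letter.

Option A: s[2]='h'->'f', delta=(6-8)*11^1 mod 127 = 105, hash=98+105 mod 127 = 76
Option B: s[2]='h'->'e', delta=(5-8)*11^1 mod 127 = 94, hash=98+94 mod 127 = 65
Option C: s[3]='c'->'e', delta=(5-3)*11^0 mod 127 = 2, hash=98+2 mod 127 = 100
Option D: s[1]='i'->'d', delta=(4-9)*11^2 mod 127 = 30, hash=98+30 mod 127 = 1 <-- target

Answer: D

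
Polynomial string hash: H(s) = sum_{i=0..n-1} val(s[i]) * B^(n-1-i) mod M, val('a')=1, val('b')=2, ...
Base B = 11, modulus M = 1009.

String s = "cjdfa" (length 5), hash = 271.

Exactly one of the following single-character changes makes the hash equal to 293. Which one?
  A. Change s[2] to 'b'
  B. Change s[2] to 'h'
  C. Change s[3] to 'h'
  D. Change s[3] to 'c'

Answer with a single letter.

Option A: s[2]='d'->'b', delta=(2-4)*11^2 mod 1009 = 767, hash=271+767 mod 1009 = 29
Option B: s[2]='d'->'h', delta=(8-4)*11^2 mod 1009 = 484, hash=271+484 mod 1009 = 755
Option C: s[3]='f'->'h', delta=(8-6)*11^1 mod 1009 = 22, hash=271+22 mod 1009 = 293 <-- target
Option D: s[3]='f'->'c', delta=(3-6)*11^1 mod 1009 = 976, hash=271+976 mod 1009 = 238

Answer: C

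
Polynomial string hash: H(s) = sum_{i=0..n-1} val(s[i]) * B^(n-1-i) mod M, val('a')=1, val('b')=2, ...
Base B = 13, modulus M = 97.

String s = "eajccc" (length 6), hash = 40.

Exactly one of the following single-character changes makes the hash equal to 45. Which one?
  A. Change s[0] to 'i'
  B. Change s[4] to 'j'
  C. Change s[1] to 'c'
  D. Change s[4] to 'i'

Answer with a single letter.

Answer: A

Derivation:
Option A: s[0]='e'->'i', delta=(9-5)*13^5 mod 97 = 5, hash=40+5 mod 97 = 45 <-- target
Option B: s[4]='c'->'j', delta=(10-3)*13^1 mod 97 = 91, hash=40+91 mod 97 = 34
Option C: s[1]='a'->'c', delta=(3-1)*13^4 mod 97 = 86, hash=40+86 mod 97 = 29
Option D: s[4]='c'->'i', delta=(9-3)*13^1 mod 97 = 78, hash=40+78 mod 97 = 21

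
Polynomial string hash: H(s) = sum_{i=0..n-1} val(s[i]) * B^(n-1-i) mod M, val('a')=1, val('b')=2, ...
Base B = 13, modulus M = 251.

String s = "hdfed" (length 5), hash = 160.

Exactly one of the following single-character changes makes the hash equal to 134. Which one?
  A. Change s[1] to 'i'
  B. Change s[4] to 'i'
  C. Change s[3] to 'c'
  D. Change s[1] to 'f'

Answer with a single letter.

Answer: C

Derivation:
Option A: s[1]='d'->'i', delta=(9-4)*13^3 mod 251 = 192, hash=160+192 mod 251 = 101
Option B: s[4]='d'->'i', delta=(9-4)*13^0 mod 251 = 5, hash=160+5 mod 251 = 165
Option C: s[3]='e'->'c', delta=(3-5)*13^1 mod 251 = 225, hash=160+225 mod 251 = 134 <-- target
Option D: s[1]='d'->'f', delta=(6-4)*13^3 mod 251 = 127, hash=160+127 mod 251 = 36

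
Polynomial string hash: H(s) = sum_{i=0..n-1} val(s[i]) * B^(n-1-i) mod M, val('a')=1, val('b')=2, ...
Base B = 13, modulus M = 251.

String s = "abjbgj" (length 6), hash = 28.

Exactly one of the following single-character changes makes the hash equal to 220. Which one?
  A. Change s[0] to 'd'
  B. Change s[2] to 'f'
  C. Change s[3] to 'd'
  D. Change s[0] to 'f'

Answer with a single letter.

Answer: A

Derivation:
Option A: s[0]='a'->'d', delta=(4-1)*13^5 mod 251 = 192, hash=28+192 mod 251 = 220 <-- target
Option B: s[2]='j'->'f', delta=(6-10)*13^3 mod 251 = 248, hash=28+248 mod 251 = 25
Option C: s[3]='b'->'d', delta=(4-2)*13^2 mod 251 = 87, hash=28+87 mod 251 = 115
Option D: s[0]='a'->'f', delta=(6-1)*13^5 mod 251 = 69, hash=28+69 mod 251 = 97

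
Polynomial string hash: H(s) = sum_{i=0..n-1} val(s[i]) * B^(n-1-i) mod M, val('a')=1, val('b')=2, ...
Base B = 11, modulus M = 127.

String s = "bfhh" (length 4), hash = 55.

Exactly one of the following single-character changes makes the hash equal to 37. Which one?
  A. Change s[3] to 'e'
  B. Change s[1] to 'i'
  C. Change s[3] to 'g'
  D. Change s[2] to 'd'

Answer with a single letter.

Answer: B

Derivation:
Option A: s[3]='h'->'e', delta=(5-8)*11^0 mod 127 = 124, hash=55+124 mod 127 = 52
Option B: s[1]='f'->'i', delta=(9-6)*11^2 mod 127 = 109, hash=55+109 mod 127 = 37 <-- target
Option C: s[3]='h'->'g', delta=(7-8)*11^0 mod 127 = 126, hash=55+126 mod 127 = 54
Option D: s[2]='h'->'d', delta=(4-8)*11^1 mod 127 = 83, hash=55+83 mod 127 = 11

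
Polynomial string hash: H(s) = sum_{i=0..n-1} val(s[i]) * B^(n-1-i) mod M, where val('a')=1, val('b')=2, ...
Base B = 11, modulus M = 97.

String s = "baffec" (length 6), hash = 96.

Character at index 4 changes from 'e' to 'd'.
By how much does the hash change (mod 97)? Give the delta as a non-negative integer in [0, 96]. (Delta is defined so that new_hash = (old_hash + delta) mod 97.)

Answer: 86

Derivation:
Delta formula: (val(new) - val(old)) * B^(n-1-k) mod M
  val('d') - val('e') = 4 - 5 = -1
  B^(n-1-k) = 11^1 mod 97 = 11
  Delta = -1 * 11 mod 97 = 86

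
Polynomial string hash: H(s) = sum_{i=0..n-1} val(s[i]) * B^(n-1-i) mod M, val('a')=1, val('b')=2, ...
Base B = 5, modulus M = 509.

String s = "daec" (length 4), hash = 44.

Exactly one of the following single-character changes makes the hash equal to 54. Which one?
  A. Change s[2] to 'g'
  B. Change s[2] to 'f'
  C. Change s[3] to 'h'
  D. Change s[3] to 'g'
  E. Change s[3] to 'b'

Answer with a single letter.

Answer: A

Derivation:
Option A: s[2]='e'->'g', delta=(7-5)*5^1 mod 509 = 10, hash=44+10 mod 509 = 54 <-- target
Option B: s[2]='e'->'f', delta=(6-5)*5^1 mod 509 = 5, hash=44+5 mod 509 = 49
Option C: s[3]='c'->'h', delta=(8-3)*5^0 mod 509 = 5, hash=44+5 mod 509 = 49
Option D: s[3]='c'->'g', delta=(7-3)*5^0 mod 509 = 4, hash=44+4 mod 509 = 48
Option E: s[3]='c'->'b', delta=(2-3)*5^0 mod 509 = 508, hash=44+508 mod 509 = 43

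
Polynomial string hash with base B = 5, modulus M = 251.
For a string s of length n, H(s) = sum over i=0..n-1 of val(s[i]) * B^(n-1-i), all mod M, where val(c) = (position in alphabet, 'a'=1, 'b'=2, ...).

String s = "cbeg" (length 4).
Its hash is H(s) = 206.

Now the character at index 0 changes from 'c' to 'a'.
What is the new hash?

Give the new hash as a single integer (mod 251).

val('c') = 3, val('a') = 1
Position k = 0, exponent = n-1-k = 3
B^3 mod M = 5^3 mod 251 = 125
Delta = (1 - 3) * 125 mod 251 = 1
New hash = (206 + 1) mod 251 = 207

Answer: 207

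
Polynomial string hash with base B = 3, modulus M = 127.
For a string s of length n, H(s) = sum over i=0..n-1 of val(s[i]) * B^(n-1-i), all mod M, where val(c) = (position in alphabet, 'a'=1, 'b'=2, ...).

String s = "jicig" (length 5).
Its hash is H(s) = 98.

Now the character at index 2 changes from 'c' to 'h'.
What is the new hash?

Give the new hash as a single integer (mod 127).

val('c') = 3, val('h') = 8
Position k = 2, exponent = n-1-k = 2
B^2 mod M = 3^2 mod 127 = 9
Delta = (8 - 3) * 9 mod 127 = 45
New hash = (98 + 45) mod 127 = 16

Answer: 16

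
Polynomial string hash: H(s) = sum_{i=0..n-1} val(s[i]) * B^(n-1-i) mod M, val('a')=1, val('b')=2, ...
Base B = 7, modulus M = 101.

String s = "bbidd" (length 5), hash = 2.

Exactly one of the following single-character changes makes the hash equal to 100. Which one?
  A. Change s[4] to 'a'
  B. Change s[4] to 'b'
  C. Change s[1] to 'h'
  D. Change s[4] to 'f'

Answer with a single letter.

Answer: A

Derivation:
Option A: s[4]='d'->'a', delta=(1-4)*7^0 mod 101 = 98, hash=2+98 mod 101 = 100 <-- target
Option B: s[4]='d'->'b', delta=(2-4)*7^0 mod 101 = 99, hash=2+99 mod 101 = 0
Option C: s[1]='b'->'h', delta=(8-2)*7^3 mod 101 = 38, hash=2+38 mod 101 = 40
Option D: s[4]='d'->'f', delta=(6-4)*7^0 mod 101 = 2, hash=2+2 mod 101 = 4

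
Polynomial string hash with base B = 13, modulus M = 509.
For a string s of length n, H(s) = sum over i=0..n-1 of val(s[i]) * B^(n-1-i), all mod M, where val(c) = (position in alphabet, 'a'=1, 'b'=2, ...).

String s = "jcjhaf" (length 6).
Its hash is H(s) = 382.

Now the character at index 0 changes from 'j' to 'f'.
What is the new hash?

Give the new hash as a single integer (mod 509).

Answer: 472

Derivation:
val('j') = 10, val('f') = 6
Position k = 0, exponent = n-1-k = 5
B^5 mod M = 13^5 mod 509 = 232
Delta = (6 - 10) * 232 mod 509 = 90
New hash = (382 + 90) mod 509 = 472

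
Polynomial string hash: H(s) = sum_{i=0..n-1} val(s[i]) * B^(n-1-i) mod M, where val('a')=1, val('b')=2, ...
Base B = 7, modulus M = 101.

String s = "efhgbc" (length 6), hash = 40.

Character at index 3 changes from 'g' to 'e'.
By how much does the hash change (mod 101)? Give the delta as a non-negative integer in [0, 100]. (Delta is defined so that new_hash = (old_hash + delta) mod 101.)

Delta formula: (val(new) - val(old)) * B^(n-1-k) mod M
  val('e') - val('g') = 5 - 7 = -2
  B^(n-1-k) = 7^2 mod 101 = 49
  Delta = -2 * 49 mod 101 = 3

Answer: 3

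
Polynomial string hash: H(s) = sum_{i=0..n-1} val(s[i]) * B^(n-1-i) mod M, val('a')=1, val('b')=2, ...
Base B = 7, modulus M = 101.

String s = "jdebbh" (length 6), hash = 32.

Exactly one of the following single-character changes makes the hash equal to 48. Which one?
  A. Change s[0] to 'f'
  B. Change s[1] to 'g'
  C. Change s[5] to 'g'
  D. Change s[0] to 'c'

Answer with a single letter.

Option A: s[0]='j'->'f', delta=(6-10)*7^5 mod 101 = 38, hash=32+38 mod 101 = 70
Option B: s[1]='d'->'g', delta=(7-4)*7^4 mod 101 = 32, hash=32+32 mod 101 = 64
Option C: s[5]='h'->'g', delta=(7-8)*7^0 mod 101 = 100, hash=32+100 mod 101 = 31
Option D: s[0]='j'->'c', delta=(3-10)*7^5 mod 101 = 16, hash=32+16 mod 101 = 48 <-- target

Answer: D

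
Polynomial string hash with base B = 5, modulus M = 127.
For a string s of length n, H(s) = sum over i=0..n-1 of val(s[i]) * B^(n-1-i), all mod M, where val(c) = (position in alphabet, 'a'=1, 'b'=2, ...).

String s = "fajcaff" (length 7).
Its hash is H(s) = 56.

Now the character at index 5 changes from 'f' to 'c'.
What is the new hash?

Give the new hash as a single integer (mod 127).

val('f') = 6, val('c') = 3
Position k = 5, exponent = n-1-k = 1
B^1 mod M = 5^1 mod 127 = 5
Delta = (3 - 6) * 5 mod 127 = 112
New hash = (56 + 112) mod 127 = 41

Answer: 41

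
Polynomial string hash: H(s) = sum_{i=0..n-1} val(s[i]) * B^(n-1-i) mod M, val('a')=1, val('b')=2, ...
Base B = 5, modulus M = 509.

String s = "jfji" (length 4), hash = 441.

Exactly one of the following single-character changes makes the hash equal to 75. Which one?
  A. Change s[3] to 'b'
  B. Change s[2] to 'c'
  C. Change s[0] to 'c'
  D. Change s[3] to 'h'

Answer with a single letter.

Option A: s[3]='i'->'b', delta=(2-9)*5^0 mod 509 = 502, hash=441+502 mod 509 = 434
Option B: s[2]='j'->'c', delta=(3-10)*5^1 mod 509 = 474, hash=441+474 mod 509 = 406
Option C: s[0]='j'->'c', delta=(3-10)*5^3 mod 509 = 143, hash=441+143 mod 509 = 75 <-- target
Option D: s[3]='i'->'h', delta=(8-9)*5^0 mod 509 = 508, hash=441+508 mod 509 = 440

Answer: C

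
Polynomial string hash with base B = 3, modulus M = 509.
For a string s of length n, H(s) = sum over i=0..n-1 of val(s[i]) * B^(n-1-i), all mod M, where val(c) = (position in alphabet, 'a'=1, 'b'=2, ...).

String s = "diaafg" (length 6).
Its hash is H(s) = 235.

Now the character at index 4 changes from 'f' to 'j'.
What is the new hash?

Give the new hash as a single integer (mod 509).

val('f') = 6, val('j') = 10
Position k = 4, exponent = n-1-k = 1
B^1 mod M = 3^1 mod 509 = 3
Delta = (10 - 6) * 3 mod 509 = 12
New hash = (235 + 12) mod 509 = 247

Answer: 247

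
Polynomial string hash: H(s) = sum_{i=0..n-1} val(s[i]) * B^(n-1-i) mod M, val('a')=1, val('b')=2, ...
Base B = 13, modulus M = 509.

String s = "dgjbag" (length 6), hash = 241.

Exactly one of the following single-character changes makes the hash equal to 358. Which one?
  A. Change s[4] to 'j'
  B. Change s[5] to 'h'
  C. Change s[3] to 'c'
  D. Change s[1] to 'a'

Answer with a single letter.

Option A: s[4]='a'->'j', delta=(10-1)*13^1 mod 509 = 117, hash=241+117 mod 509 = 358 <-- target
Option B: s[5]='g'->'h', delta=(8-7)*13^0 mod 509 = 1, hash=241+1 mod 509 = 242
Option C: s[3]='b'->'c', delta=(3-2)*13^2 mod 509 = 169, hash=241+169 mod 509 = 410
Option D: s[1]='g'->'a', delta=(1-7)*13^4 mod 509 = 167, hash=241+167 mod 509 = 408

Answer: A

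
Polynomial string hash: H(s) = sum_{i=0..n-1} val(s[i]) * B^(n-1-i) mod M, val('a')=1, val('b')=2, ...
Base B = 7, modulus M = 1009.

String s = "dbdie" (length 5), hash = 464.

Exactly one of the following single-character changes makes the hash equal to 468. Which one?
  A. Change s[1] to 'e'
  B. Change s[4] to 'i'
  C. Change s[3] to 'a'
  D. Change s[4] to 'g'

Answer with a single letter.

Option A: s[1]='b'->'e', delta=(5-2)*7^3 mod 1009 = 20, hash=464+20 mod 1009 = 484
Option B: s[4]='e'->'i', delta=(9-5)*7^0 mod 1009 = 4, hash=464+4 mod 1009 = 468 <-- target
Option C: s[3]='i'->'a', delta=(1-9)*7^1 mod 1009 = 953, hash=464+953 mod 1009 = 408
Option D: s[4]='e'->'g', delta=(7-5)*7^0 mod 1009 = 2, hash=464+2 mod 1009 = 466

Answer: B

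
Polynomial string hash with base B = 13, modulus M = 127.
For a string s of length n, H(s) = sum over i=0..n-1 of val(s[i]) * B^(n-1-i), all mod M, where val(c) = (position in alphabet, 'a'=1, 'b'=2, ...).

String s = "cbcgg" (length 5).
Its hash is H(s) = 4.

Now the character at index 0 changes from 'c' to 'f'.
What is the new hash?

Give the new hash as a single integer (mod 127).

Answer: 89

Derivation:
val('c') = 3, val('f') = 6
Position k = 0, exponent = n-1-k = 4
B^4 mod M = 13^4 mod 127 = 113
Delta = (6 - 3) * 113 mod 127 = 85
New hash = (4 + 85) mod 127 = 89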